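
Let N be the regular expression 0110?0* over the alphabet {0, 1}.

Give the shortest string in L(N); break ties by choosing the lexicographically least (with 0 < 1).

011

By inspection of the expression, no string of length less than 3 matches, and 011 is the lexicographically first match of length 3.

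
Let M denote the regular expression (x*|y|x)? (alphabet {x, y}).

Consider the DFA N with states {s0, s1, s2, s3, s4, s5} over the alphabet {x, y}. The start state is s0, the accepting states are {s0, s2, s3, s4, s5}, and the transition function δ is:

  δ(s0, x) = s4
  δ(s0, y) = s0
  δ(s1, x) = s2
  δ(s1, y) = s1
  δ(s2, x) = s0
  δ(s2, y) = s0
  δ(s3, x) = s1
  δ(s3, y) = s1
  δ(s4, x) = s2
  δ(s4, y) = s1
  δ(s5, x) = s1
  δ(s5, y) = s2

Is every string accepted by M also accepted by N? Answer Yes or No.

Yes

Converting the expression M to a DFA (subset construction, then merging equivalent states) gives the minimal DFA with states {m0, m1, m2, m3}, start state m0, accepting states {m0, m1, m2} and transitions m0: x→m1, y→m2; m1: x→m1, y→m3; m2: x→m3, y→m3; m3: x→m3, y→m3.
Exploring the product automaton M × N from the start pair (m0, s0), following both machines on each input symbol, reaches 9 state pairs: (m0, s0), (m1, s4), (m2, s0), (m1, s2), (m3, s1), (m3, s4), (m3, s0), (m1, s0), (m3, s2).
M accepts in {m0, m1, m2} and N accepts in {s0, s2, s3, s4, s5}. The reachable pairs whose M-component is accepting are (m0, s0), (m1, s4), (m2, s0), (m1, s2), (m1, s0); in each of them the N-component is accepting too, so the product for L(M) \ L(N) (M-component accepting, N-component rejecting) has no reachable accepting pair and the difference is empty.
Hence every string in L(M) is also in L(N).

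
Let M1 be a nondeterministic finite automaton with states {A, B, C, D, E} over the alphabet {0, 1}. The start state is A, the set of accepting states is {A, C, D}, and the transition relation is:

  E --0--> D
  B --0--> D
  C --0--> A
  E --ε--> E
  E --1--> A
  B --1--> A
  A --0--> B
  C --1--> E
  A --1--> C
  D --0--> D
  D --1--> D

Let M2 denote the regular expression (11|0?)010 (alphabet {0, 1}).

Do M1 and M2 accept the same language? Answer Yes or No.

The empty string ε is accepted by M1 but rejected by M2.
So L(M1) ≠ L(M2).

No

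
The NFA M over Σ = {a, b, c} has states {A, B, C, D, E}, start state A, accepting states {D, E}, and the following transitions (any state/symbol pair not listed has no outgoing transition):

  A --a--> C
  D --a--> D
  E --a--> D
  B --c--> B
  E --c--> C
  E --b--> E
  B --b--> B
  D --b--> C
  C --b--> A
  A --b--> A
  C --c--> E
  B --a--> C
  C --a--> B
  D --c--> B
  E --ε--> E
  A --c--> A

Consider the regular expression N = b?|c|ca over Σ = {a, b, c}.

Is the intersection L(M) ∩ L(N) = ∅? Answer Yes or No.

Converting the expression N to a DFA (subset construction, then merging equivalent states) gives the minimal DFA with states {n0, n1, n2, n3}, start state n0, accepting states {n0, n2, n3} and transitions n0: a→n1, b→n2, c→n3; n1: a→n1, b→n1, c→n1; n2: a→n1, b→n1, c→n1; n3: a→n2, b→n1, c→n1.
Exploring the product automaton M × N from the start pair (A, n0), following both machines on each input symbol, reaches 9 state pairs: (A, n0), (C, n1), (A, n2), (A, n3), (B, n1), (A, n1), (E, n1), (C, n2), (D, n1).
M accepts in {D, E} and N accepts in {n0, n2, n3}; no reachable pair has both components accepting, so no string drives both machines to acceptance simultaneously and L(M) ∩ L(N) = ∅.
So no string is accepted by both, and the intersection is empty.

Yes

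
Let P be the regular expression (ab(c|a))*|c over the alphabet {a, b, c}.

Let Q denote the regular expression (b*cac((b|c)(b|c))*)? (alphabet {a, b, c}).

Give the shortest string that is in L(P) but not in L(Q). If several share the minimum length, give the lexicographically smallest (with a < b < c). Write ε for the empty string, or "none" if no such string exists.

c

The string c is accepted by P but not by Q.
No shorter string lies in the difference, and c is the lexicographically first length-1 string in L(P) \ L(Q).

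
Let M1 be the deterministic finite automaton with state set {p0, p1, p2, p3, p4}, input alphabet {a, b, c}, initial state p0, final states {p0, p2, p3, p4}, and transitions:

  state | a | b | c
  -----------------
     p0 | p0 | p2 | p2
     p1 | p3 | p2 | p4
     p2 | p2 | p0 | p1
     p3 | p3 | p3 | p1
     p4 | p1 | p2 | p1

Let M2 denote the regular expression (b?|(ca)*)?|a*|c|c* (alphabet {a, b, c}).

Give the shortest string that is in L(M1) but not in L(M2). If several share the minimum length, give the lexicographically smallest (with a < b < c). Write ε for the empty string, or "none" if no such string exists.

The string ab is accepted by M1 but not by M2.
No shorter string lies in the difference, and ab is the lexicographically first length-2 string in L(M1) \ L(M2).

ab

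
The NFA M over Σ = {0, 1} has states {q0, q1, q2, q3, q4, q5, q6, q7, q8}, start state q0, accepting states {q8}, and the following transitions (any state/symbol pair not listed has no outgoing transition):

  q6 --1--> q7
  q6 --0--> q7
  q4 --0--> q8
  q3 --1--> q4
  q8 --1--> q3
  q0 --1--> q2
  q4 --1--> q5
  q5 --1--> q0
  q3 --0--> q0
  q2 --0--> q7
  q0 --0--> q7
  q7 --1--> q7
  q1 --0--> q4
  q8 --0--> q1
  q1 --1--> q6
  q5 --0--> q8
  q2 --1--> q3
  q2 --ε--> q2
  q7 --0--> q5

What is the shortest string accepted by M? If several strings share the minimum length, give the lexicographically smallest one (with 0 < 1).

000

A breadth-first search from q0 reaches an accepting state first via the path q0 → q7 → q5 → q8 on input 000.
No string of length < 3 is accepted (BFS exhausts all shorter strings without reaching an accepting state), and 000 is the lexicographically least accepting string of length 3.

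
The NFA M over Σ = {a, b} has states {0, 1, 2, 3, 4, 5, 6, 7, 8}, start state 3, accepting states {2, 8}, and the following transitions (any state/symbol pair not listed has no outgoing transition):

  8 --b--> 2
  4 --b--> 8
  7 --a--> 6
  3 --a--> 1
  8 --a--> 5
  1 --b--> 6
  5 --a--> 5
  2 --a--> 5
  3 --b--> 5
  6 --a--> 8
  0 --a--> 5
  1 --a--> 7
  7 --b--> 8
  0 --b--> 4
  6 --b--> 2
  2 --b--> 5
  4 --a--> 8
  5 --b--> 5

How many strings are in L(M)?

8

The useful subgraph on states {1, 2, 3, 6, 7, 8} is acyclic, so L(M) is finite; the longest accepting path visits 6 useful states, giving maximum string length 5.
Counting accepting paths from 3 by length: 3 of length 3, 4 of length 4, 1 of length 5. Total 8.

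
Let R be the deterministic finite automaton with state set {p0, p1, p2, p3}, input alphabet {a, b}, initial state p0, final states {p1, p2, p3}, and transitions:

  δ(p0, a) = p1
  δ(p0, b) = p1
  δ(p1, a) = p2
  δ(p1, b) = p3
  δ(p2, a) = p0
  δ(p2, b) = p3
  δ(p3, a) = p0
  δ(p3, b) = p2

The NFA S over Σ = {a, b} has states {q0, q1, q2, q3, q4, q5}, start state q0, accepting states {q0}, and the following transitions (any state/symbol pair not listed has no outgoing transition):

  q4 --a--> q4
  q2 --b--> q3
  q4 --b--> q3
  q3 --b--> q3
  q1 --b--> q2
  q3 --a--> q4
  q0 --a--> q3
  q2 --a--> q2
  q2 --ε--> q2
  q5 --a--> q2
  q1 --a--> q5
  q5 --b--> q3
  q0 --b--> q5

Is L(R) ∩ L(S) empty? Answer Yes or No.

Exploring the product automaton R × S from the start pair (p0, q0), following both machines on each input symbol, reaches 11 state pairs: (p0, q0), (p1, q3), (p1, q5), (p2, q4), (p3, q3), (p2, q2), (p0, q4), (p2, q3), (p0, q2), (p1, q4), (p1, q2).
R accepts in {p1, p2, p3} and S accepts in {q0}; no reachable pair has both components accepting, so no string drives both machines to acceptance simultaneously and L(R) ∩ L(S) = ∅.
So no string is accepted by both, and the intersection is empty.

Yes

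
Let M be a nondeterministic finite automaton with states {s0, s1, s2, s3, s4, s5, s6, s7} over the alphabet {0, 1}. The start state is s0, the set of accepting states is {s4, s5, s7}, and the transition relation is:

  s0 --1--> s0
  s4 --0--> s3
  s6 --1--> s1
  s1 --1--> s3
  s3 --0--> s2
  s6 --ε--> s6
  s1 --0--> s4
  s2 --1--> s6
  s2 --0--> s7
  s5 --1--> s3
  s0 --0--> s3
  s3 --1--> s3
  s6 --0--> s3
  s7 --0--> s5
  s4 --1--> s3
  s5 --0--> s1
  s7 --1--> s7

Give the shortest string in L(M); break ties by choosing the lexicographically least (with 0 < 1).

000

A breadth-first search from s0 reaches an accepting state first via the path s0 → s3 → s2 → s7 on input 000.
No string of length < 3 is accepted (BFS exhausts all shorter strings without reaching an accepting state), and 000 is the lexicographically least accepting string of length 3.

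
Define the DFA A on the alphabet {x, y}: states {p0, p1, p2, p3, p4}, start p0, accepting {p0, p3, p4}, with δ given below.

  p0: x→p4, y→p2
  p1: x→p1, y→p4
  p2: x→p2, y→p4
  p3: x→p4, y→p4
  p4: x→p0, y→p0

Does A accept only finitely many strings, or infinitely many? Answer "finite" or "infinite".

State p2 is reachable from the start and can reach an accepting state, and it lies on the cycle p2 → p2.
Traversing that cycle any number of times yields accepted strings of unbounded length, so the language is infinite.

infinite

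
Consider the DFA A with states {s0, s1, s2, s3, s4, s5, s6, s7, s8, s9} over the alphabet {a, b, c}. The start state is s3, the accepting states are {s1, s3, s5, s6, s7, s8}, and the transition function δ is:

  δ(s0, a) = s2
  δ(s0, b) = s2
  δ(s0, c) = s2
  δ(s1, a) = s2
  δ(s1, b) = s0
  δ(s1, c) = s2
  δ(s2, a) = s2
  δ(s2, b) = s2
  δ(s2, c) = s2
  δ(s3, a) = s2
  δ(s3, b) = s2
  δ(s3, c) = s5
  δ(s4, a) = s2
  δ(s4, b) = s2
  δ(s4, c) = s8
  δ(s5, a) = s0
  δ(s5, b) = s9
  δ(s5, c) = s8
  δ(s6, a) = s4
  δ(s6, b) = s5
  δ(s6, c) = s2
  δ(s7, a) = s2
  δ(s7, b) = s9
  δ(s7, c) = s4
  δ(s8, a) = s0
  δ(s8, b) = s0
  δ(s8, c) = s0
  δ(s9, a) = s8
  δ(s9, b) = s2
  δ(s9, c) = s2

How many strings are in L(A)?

The useful subgraph on states {s3, s5, s8, s9} is acyclic, so L(A) is finite; the longest accepting path visits 4 useful states, giving maximum string length 3.
Counting accepting paths from s3 by length: 1 of length 0, 1 of length 1, 1 of length 2, 1 of length 3. Total 4.

4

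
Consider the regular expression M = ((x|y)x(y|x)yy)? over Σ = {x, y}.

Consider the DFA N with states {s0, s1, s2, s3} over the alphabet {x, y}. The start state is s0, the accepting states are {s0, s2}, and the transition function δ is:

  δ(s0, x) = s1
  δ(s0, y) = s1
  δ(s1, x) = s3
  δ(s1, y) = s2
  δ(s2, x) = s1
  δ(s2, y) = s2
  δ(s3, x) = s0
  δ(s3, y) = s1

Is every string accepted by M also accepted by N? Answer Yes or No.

Yes

Converting the expression M to a DFA (subset construction, then merging equivalent states) gives the minimal DFA with states {m0, m1, m2, m3, m4, m5, m6}, start state m0, accepting states {m0, m6} and transitions m0: x→m1, y→m1; m1: x→m2, y→m3; m2: x→m4, y→m4; m3: x→m3, y→m3; m4: x→m3, y→m5; m5: x→m3, y→m6; m6: x→m3, y→m3.
Exploring the product automaton M × N from the start pair (m0, s0), following both machines on each input symbol, reaches 12 state pairs: (m0, s0), (m1, s1), (m2, s3), (m3, s2), (m4, s0), (m4, s1), (m3, s1), (m5, s1), (m3, s3), (m5, s2), (m6, s2), (m3, s0).
M accepts in {m0, m6} and N accepts in {s0, s2}. The reachable pairs whose M-component is accepting are (m0, s0), (m6, s2); in each of them the N-component is accepting too, so the product for L(M) \ L(N) (M-component accepting, N-component rejecting) has no reachable accepting pair and the difference is empty.
Hence every string in L(M) is also in L(N).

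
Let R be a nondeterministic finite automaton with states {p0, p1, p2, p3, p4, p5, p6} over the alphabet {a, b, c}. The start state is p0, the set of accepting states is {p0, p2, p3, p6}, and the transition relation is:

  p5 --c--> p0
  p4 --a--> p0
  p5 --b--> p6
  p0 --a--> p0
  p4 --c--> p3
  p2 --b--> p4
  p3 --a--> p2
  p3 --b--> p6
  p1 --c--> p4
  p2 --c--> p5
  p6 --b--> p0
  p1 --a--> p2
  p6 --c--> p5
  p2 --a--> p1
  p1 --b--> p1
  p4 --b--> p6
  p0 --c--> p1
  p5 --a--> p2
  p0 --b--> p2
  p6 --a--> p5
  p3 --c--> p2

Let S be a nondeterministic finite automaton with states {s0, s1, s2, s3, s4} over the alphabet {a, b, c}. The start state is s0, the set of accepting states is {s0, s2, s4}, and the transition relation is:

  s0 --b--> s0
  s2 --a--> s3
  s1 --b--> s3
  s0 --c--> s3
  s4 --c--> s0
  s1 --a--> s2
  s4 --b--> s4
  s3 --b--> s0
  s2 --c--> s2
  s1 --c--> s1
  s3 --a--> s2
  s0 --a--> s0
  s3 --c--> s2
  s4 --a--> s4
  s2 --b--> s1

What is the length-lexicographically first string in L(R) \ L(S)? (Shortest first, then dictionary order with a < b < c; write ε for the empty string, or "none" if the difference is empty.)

bbc

The string bbc is accepted by R but not by S.
No shorter string lies in the difference, and bbc is the lexicographically first length-3 string in L(R) \ L(S).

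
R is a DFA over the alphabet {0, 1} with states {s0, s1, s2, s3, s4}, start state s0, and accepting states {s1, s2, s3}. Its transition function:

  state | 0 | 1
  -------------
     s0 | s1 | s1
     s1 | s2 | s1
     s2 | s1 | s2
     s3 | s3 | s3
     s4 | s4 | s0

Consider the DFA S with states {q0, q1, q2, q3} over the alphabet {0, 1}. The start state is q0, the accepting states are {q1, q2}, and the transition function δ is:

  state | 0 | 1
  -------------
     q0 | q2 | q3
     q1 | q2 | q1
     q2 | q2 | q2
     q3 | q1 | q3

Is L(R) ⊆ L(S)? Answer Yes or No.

No

The string 1 is in L(R) but not in L(S).
So L(R) ⊄ L(S).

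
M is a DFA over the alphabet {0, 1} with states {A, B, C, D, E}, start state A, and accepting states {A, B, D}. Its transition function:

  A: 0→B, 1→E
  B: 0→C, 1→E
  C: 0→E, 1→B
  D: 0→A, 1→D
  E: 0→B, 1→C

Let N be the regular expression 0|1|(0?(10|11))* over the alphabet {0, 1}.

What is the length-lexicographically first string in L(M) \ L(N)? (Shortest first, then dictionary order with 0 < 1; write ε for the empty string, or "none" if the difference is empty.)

001

The string 001 is accepted by M but not by N.
No shorter string lies in the difference, and 001 is the lexicographically first length-3 string in L(M) \ L(N).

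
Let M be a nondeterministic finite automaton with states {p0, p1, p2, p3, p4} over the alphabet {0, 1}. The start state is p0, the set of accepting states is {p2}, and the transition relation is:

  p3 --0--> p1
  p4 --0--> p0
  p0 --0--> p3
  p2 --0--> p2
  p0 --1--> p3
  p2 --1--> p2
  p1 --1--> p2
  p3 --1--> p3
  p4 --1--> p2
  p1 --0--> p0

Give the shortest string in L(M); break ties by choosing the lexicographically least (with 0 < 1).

001

A breadth-first search from p0 reaches an accepting state first via the path p0 → p3 → p1 → p2 on input 001.
No string of length < 3 is accepted (BFS exhausts all shorter strings without reaching an accepting state), and 001 is the lexicographically least accepting string of length 3.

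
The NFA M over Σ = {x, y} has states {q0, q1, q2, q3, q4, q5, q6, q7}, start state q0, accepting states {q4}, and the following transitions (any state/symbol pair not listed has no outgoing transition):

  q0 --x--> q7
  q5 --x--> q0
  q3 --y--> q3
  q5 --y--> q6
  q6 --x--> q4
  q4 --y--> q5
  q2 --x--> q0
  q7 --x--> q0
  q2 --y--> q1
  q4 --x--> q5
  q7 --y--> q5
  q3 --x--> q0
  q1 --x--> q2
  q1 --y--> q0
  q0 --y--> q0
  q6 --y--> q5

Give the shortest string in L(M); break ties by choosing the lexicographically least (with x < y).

xyyx

A breadth-first search from q0 reaches an accepting state first via the path q0 → q7 → q5 → q6 → q4 on input xyyx.
No string of length < 4 is accepted (BFS exhausts all shorter strings without reaching an accepting state), and xyyx is the lexicographically least accepting string of length 4.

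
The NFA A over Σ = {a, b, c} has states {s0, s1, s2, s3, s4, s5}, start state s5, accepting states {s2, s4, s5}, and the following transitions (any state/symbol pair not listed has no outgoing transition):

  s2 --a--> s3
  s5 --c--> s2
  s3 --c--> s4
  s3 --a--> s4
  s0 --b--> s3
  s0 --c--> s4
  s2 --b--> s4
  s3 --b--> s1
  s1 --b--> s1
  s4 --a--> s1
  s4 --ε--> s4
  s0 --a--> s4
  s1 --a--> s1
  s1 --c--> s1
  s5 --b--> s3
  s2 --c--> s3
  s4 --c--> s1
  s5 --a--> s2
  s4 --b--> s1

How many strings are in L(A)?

The useful subgraph on states {s2, s3, s4, s5} is acyclic, so L(A) is finite; the longest accepting path visits 4 useful states, giving maximum string length 3.
Counting accepting paths from s5 by length: 1 of length 0, 2 of length 1, 4 of length 2, 8 of length 3. Total 15.

15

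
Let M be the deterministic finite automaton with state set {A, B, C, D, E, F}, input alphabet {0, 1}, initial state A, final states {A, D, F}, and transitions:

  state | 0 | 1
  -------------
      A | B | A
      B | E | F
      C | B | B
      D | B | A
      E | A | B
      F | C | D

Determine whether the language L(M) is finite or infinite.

infinite

State A is reachable from the start and can reach an accepting state, and it lies on the cycle A → A.
Traversing that cycle any number of times yields accepted strings of unbounded length, so the language is infinite.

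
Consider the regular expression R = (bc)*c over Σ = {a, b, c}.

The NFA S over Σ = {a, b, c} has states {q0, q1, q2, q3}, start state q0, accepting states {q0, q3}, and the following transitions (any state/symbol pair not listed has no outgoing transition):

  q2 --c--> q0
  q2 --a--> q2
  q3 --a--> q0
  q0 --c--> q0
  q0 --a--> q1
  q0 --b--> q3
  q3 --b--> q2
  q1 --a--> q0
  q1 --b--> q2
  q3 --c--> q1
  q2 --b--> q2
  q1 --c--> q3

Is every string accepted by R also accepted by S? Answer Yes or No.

Yes

Converting the expression R to a DFA (subset construction, then merging equivalent states) gives the minimal DFA with states {r0, r1, r2, r3}, start state r0, accepting states {r3} and transitions r0: a→r1, b→r2, c→r3; r1: a→r1, b→r1, c→r1; r2: a→r1, b→r1, c→r0; r3: a→r1, b→r1, c→r1.
Exploring the product automaton R × S from the start pair (r0, q0), following both machines on each input symbol, reaches 10 state pairs: (r0, q0), (r1, q1), (r2, q3), (r3, q0), (r1, q0), (r1, q2), (r1, q3), (r0, q1), (r2, q2), (r3, q3).
R accepts in {r3} and S accepts in {q0, q3}. The reachable pairs whose R-component is accepting are (r3, q0), (r3, q3); in each of them the S-component is accepting too, so the product for L(R) \ L(S) (R-component accepting, S-component rejecting) has no reachable accepting pair and the difference is empty.
Hence every string in L(R) is also in L(S).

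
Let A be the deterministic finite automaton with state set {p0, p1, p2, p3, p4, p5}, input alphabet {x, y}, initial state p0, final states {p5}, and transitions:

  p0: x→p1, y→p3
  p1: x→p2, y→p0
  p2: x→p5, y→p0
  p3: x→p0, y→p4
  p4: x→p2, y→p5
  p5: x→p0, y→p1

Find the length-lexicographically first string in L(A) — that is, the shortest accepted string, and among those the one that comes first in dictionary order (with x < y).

xxx

A breadth-first search from p0 reaches an accepting state first via the path p0 → p1 → p2 → p5 on input xxx.
No string of length < 3 is accepted (BFS exhausts all shorter strings without reaching an accepting state), and xxx is the lexicographically least accepting string of length 3.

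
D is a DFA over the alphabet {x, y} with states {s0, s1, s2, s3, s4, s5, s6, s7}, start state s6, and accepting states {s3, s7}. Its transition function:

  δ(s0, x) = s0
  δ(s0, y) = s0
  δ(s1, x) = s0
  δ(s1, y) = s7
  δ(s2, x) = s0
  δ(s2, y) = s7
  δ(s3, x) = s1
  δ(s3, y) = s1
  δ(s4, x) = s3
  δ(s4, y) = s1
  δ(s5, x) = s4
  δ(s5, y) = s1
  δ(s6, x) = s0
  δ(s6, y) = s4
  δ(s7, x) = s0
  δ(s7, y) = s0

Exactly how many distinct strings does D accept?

The useful subgraph on states {s1, s3, s4, s6, s7} is acyclic, so L(D) is finite; the longest accepting path visits 5 useful states, giving maximum string length 4.
Counting accepting paths from s6 by length: 1 of length 2, 1 of length 3, 2 of length 4. Total 4.

4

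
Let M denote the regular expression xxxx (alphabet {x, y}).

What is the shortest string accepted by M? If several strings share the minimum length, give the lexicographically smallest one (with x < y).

By inspection of the expression, no string of length less than 4 matches, and xxxx is the lexicographically first match of length 4.

xxxx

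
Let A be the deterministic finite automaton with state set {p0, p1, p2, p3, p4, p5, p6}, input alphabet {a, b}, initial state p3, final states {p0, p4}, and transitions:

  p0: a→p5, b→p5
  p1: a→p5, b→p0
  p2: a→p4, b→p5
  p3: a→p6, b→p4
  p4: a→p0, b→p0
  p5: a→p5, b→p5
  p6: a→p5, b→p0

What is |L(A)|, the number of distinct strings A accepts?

The useful subgraph on states {p0, p3, p4, p6} is acyclic, so L(A) is finite; the longest accepting path visits 3 useful states, giving maximum string length 2.
Counting accepting paths from p3 by length: 1 of length 1, 3 of length 2. Total 4.

4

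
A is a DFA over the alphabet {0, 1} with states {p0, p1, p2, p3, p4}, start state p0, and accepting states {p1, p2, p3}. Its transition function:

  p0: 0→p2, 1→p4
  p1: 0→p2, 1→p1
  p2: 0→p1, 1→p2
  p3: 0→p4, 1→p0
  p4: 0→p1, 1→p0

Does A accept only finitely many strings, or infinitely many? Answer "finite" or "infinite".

infinite

State p1 is reachable from the start and can reach an accepting state, and it lies on the cycle p1 → p1.
Traversing that cycle any number of times yields accepted strings of unbounded length, so the language is infinite.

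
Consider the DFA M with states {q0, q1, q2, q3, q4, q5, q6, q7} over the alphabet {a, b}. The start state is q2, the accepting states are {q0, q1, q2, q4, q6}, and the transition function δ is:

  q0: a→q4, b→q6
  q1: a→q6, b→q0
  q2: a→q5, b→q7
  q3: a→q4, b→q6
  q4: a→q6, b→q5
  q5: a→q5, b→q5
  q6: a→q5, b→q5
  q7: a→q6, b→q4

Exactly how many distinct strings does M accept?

The useful subgraph on states {q2, q4, q6, q7} is acyclic, so L(M) is finite; the longest accepting path visits 4 useful states, giving maximum string length 3.
Counting accepting paths from q2 by length: 1 of length 0, 2 of length 2, 1 of length 3. Total 4.

4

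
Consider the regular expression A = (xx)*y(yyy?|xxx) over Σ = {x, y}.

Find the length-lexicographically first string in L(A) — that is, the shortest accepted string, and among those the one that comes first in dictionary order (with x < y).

yyy

By inspection of the expression, no string of length less than 3 matches, and yyy is the lexicographically first match of length 3.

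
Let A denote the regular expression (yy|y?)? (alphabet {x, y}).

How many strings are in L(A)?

The expression has no Kleene star, so L(A) is finite. Expanding the alternatives gives {ε, y, yy}.
That is 1 of length 0, 1 of length 1, 1 of length 2: 3 strings in all.

3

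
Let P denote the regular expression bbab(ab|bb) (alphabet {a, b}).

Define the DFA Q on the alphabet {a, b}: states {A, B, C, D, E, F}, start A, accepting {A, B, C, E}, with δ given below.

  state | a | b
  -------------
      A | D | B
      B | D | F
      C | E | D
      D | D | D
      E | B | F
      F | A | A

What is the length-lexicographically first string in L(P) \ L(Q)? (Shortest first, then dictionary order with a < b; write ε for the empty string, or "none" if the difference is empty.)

bbabab

The string bbabab is accepted by P but not by Q.
No shorter string lies in the difference, and bbabab is the lexicographically first length-6 string in L(P) \ L(Q).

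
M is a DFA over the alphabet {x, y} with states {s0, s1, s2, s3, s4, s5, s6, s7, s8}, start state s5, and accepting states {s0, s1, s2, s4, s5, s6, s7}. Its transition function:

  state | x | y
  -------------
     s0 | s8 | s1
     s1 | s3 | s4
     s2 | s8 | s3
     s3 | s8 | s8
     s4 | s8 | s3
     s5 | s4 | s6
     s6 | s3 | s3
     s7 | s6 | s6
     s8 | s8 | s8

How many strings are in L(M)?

3

The useful subgraph on states {s4, s5, s6} is acyclic, so L(M) is finite; the longest accepting path visits 2 useful states, giving maximum string length 1.
Counting accepting paths from s5 by length: 1 of length 0, 2 of length 1. Total 3.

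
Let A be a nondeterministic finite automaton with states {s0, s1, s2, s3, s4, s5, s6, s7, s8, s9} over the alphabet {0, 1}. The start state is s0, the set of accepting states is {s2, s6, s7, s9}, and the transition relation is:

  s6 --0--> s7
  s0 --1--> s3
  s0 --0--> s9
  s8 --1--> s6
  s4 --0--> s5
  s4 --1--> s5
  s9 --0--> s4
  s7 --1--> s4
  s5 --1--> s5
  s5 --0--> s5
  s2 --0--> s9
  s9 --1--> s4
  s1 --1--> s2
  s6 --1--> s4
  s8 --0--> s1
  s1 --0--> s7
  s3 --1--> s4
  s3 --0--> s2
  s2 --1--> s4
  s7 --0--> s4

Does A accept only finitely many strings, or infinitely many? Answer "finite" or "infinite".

finite

The useful states (reachable from s0 and able to reach an accepting state) are {s0, s2, s3, s9}.
Restricted to these states the transition graph has no cycle, so every accepting path has bounded length and L is finite.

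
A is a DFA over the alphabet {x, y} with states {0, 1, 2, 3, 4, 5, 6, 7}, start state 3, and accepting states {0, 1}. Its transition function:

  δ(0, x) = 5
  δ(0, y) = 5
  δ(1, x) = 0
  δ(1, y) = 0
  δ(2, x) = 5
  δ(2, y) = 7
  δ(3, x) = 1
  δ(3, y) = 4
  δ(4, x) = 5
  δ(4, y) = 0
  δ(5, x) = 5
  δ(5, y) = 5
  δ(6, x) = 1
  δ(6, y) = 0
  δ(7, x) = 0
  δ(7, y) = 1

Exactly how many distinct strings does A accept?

4

The useful subgraph on states {0, 1, 3, 4} is acyclic, so L(A) is finite; the longest accepting path visits 3 useful states, giving maximum string length 2.
Counting accepting paths from 3 by length: 1 of length 1, 3 of length 2. Total 4.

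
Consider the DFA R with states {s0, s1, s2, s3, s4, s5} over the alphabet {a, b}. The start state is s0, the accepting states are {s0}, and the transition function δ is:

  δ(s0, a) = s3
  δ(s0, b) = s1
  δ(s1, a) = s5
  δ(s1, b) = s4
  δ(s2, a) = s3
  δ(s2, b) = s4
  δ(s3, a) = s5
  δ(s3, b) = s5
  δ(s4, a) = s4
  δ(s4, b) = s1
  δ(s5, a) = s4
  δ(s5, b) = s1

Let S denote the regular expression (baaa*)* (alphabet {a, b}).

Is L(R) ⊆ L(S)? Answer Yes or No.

Converting the expression S to a DFA (subset construction, then merging equivalent states) gives the minimal DFA with states {r0, r1, r2, r3, r4}, start state r0, accepting states {r0, r4} and transitions r0: a→r1, b→r2; r1: a→r1, b→r1; r2: a→r3, b→r1; r3: a→r4, b→r1; r4: a→r4, b→r2.
Exploring the product automaton R × S from the start pair (s0, r0), following both machines on each input symbol, reaches 8 state pairs: (s0, r0), (s3, r1), (s1, r2), (s5, r1), (s5, r3), (s4, r1), (s1, r1), (s4, r4).
R accepts in {s0} and S accepts in {r0, r4}. The reachable pairs whose R-component is accepting are (s0, r0); in each of them the S-component is accepting too, so the product for L(R) \ L(S) (R-component accepting, S-component rejecting) has no reachable accepting pair and the difference is empty.
Hence every string in L(R) is also in L(S).

Yes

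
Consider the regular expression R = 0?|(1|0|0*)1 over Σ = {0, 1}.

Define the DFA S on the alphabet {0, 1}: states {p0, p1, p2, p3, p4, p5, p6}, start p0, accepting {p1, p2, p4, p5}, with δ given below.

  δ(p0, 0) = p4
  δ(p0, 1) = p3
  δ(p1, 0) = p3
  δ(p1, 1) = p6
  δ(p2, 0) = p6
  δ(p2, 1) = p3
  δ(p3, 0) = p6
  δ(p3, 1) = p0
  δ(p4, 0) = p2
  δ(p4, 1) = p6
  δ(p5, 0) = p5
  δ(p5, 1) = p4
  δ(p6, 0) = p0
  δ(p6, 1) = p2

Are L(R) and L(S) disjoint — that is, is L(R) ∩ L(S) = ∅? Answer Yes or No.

The string 0 is accepted by both R and S.
Hence L(R) ∩ L(S) ≠ ∅.

No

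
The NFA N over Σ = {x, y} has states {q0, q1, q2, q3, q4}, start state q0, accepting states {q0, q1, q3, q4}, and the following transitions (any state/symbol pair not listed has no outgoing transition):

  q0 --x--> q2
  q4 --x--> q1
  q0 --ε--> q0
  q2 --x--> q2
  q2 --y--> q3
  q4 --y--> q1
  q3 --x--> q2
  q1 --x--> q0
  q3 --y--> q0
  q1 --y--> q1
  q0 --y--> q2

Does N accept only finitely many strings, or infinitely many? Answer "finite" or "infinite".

State q2 is reachable from the start and can reach an accepting state, and it lies on the cycle q2 → q2.
Traversing that cycle any number of times yields accepted strings of unbounded length, so the language is infinite.

infinite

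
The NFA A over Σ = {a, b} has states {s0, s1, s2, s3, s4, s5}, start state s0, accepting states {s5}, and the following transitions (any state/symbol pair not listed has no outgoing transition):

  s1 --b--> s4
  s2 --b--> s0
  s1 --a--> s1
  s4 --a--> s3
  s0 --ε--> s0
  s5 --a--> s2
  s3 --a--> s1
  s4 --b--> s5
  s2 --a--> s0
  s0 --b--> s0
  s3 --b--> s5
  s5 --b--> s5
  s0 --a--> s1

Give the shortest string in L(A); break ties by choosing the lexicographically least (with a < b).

A breadth-first search from s0 reaches an accepting state first via the path s0 → s1 → s4 → s5 on input abb.
No string of length < 3 is accepted (BFS exhausts all shorter strings without reaching an accepting state), and abb is the lexicographically least accepting string of length 3.

abb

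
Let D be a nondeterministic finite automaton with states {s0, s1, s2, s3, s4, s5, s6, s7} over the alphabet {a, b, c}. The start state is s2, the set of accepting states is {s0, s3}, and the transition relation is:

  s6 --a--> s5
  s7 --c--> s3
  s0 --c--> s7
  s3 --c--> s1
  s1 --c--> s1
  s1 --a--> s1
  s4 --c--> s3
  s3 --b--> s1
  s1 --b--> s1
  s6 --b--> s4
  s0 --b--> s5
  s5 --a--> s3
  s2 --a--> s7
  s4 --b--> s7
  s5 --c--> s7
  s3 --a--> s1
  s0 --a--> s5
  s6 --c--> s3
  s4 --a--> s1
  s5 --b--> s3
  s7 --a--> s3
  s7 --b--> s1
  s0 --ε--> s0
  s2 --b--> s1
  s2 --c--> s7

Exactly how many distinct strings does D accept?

4

The useful subgraph on states {s2, s3, s7} is acyclic, so L(D) is finite; the longest accepting path visits 3 useful states, giving maximum string length 2.
Counting accepting paths from s2 by length: 4 of length 2. Total 4.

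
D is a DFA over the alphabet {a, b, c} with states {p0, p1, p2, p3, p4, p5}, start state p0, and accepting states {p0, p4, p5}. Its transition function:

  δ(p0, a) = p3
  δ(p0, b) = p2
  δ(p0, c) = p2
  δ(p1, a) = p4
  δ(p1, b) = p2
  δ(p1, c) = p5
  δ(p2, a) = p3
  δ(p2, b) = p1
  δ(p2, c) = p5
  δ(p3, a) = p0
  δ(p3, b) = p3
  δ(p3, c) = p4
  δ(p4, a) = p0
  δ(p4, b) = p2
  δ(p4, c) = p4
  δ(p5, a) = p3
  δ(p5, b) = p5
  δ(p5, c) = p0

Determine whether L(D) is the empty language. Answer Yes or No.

No

The empty string ε is accepted: the run p0 ends in the accepting state p0.
Since at least one string is accepted, L(D) is not empty.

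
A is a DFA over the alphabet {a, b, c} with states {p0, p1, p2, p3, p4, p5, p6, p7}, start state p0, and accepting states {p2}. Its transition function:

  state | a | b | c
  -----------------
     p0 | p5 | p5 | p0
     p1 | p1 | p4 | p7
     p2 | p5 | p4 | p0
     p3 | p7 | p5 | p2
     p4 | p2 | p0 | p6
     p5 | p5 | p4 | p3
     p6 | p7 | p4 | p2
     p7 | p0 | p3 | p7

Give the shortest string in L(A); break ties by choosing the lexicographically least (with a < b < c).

aba

A breadth-first search from p0 reaches an accepting state first via the path p0 → p5 → p4 → p2 on input aba.
No string of length < 3 is accepted (BFS exhausts all shorter strings without reaching an accepting state), and aba is the lexicographically least accepting string of length 3.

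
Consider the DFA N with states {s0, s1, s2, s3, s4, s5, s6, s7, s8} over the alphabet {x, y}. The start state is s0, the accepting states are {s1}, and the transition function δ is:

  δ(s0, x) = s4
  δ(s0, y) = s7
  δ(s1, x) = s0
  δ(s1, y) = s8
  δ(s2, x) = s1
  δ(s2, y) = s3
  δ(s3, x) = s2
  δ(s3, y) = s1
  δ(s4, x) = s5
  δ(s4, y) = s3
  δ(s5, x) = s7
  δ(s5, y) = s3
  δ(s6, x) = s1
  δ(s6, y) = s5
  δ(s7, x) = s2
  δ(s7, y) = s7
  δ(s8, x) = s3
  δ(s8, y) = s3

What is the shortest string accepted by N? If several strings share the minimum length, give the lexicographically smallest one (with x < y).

A breadth-first search from s0 reaches an accepting state first via the path s0 → s4 → s3 → s1 on input xyy.
No string of length < 3 is accepted (BFS exhausts all shorter strings without reaching an accepting state), and xyy is the lexicographically least accepting string of length 3.

xyy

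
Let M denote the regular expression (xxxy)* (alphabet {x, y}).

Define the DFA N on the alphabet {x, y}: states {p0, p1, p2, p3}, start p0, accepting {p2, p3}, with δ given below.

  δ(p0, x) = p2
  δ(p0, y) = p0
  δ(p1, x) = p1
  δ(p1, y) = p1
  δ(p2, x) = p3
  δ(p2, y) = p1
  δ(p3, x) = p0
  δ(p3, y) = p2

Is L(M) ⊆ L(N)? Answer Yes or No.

The empty string ε is in L(M) but not in L(N).
So L(M) ⊄ L(N).

No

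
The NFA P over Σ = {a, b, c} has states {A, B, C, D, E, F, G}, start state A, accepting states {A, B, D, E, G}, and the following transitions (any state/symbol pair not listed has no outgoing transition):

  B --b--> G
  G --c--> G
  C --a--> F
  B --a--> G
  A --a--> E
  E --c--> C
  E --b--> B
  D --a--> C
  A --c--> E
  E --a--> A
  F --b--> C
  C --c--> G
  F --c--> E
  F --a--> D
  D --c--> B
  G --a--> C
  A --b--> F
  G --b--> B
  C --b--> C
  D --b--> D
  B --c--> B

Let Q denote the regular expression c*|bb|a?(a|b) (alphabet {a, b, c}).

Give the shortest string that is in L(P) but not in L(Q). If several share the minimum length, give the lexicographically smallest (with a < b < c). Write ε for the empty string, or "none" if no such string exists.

The string ba is accepted by P but not by Q.
No shorter string lies in the difference, and ba is the lexicographically first length-2 string in L(P) \ L(Q).

ba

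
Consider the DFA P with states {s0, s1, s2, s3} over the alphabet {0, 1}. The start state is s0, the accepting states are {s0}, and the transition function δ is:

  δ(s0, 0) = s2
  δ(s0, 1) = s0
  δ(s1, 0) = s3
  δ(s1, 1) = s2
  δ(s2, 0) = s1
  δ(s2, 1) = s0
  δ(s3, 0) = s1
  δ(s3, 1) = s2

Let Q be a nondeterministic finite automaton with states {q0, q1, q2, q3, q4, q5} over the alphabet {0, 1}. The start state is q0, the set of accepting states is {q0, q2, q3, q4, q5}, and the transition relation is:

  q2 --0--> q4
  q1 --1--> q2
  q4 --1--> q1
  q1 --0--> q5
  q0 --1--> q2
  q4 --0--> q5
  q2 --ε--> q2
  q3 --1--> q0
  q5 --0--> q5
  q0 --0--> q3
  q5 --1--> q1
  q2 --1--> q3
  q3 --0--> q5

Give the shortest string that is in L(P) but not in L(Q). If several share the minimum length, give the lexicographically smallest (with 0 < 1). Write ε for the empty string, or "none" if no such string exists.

The string 101 is accepted by P but not by Q.
No shorter string lies in the difference, and 101 is the lexicographically first length-3 string in L(P) \ L(Q).

101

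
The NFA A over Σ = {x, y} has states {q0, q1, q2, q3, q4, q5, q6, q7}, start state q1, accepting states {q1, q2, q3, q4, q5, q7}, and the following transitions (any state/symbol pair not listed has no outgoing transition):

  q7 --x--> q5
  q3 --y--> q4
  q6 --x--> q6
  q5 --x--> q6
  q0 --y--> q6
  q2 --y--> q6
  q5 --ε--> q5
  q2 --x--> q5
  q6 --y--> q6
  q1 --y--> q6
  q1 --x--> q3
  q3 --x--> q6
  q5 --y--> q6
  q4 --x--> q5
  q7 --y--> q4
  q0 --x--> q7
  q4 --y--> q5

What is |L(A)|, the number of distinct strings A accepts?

The useful subgraph on states {q1, q3, q4, q5} is acyclic, so L(A) is finite; the longest accepting path visits 4 useful states, giving maximum string length 3.
Counting accepting paths from q1 by length: 1 of length 0, 1 of length 1, 1 of length 2, 2 of length 3. Total 5.

5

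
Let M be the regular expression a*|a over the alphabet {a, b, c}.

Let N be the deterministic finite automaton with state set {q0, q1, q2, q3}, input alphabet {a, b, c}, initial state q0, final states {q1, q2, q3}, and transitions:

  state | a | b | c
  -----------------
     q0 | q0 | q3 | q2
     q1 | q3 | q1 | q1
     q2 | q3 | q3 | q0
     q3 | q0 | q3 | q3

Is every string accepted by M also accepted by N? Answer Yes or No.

No

The empty string ε is in L(M) but not in L(N).
So L(M) ⊄ L(N).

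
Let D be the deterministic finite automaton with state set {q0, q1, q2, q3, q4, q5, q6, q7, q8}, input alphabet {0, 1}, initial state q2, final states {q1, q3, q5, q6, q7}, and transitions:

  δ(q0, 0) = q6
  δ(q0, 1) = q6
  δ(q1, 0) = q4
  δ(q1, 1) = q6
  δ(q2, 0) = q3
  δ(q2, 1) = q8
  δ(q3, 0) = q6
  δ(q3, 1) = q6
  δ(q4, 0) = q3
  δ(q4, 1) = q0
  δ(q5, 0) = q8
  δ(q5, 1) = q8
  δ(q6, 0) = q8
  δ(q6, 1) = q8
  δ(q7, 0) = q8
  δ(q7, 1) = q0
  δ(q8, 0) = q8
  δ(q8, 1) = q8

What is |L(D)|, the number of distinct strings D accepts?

The useful subgraph on states {q2, q3, q6} is acyclic, so L(D) is finite; the longest accepting path visits 3 useful states, giving maximum string length 2.
Counting accepting paths from q2 by length: 1 of length 1, 2 of length 2. Total 3.

3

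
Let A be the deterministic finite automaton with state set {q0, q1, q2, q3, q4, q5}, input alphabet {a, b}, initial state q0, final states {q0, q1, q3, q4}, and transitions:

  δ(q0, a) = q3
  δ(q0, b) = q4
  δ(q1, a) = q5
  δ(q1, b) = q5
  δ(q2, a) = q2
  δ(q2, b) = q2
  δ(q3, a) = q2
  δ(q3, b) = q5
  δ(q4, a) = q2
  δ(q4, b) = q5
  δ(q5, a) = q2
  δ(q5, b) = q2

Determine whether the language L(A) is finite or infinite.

The useful states (reachable from q0 and able to reach an accepting state) are {q0, q3, q4}.
Restricted to these states the transition graph has no cycle, so every accepting path has bounded length and L is finite.

finite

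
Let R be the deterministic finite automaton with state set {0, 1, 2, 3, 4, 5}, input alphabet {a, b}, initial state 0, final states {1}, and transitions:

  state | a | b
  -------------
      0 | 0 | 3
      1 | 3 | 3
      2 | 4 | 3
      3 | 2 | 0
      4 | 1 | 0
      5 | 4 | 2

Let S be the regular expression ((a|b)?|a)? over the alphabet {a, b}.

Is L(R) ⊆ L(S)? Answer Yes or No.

The string baaa is in L(R) but not in L(S).
So L(R) ⊄ L(S).

No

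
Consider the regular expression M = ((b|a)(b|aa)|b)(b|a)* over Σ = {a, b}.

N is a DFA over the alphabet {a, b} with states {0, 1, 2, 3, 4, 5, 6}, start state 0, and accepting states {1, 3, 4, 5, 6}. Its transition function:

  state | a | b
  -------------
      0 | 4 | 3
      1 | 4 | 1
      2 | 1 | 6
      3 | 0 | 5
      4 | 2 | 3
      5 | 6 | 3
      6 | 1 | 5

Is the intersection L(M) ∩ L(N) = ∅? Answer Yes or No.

The string b is accepted by both M and N.
Hence L(M) ∩ L(N) ≠ ∅.

No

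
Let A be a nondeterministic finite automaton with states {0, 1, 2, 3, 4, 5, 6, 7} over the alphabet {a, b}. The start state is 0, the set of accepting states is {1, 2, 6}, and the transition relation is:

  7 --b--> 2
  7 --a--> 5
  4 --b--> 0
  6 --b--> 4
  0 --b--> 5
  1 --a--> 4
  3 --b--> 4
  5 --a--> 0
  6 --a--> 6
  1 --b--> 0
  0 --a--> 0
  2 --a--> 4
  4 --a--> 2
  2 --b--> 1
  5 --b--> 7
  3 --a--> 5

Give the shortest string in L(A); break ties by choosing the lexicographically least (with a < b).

bbb

A breadth-first search from 0 reaches an accepting state first via the path 0 → 5 → 7 → 2 on input bbb.
No string of length < 3 is accepted (BFS exhausts all shorter strings without reaching an accepting state), and bbb is the lexicographically least accepting string of length 3.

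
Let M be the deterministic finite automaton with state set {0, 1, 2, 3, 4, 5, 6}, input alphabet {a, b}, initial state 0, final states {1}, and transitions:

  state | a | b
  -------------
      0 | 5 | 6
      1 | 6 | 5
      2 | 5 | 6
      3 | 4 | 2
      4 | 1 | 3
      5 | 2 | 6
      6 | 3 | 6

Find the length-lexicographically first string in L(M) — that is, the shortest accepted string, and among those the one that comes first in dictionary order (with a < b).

A breadth-first search from 0 reaches an accepting state first via the path 0 → 6 → 3 → 4 → 1 on input baaa.
No string of length < 4 is accepted (BFS exhausts all shorter strings without reaching an accepting state), and baaa is the lexicographically least accepting string of length 4.

baaa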